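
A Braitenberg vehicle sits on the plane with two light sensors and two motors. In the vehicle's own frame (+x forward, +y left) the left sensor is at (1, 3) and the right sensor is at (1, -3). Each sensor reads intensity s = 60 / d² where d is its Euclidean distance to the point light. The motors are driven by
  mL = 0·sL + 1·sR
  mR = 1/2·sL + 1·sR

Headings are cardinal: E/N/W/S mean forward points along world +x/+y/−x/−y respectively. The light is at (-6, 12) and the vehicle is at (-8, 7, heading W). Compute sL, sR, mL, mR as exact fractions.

left sensor world pos  = (-9, 4); dL² = 73
right sensor world pos = (-9, 10); dR² = 13
sL = 60/73 = 60/73
sR = 60/13 = 60/13
mL = 0·sL + 1·sR = 60/13
mR = 1/2·sL + 1·sR = 4770/949

60/73 60/13 60/13 4770/949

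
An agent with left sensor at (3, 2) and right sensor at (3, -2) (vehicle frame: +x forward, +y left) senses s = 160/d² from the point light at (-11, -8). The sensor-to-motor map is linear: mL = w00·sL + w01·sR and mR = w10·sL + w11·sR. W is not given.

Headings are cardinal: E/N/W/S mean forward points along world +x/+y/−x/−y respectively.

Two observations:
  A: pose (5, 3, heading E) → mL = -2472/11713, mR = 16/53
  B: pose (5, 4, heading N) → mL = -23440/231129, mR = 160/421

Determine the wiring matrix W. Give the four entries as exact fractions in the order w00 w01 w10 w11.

obs A: pose=(5,3,E) → sL=16/53, sR=80/221, mL=-2472/11713, mR=16/53
obs B: pose=(5,4,N) → sL=160/421, sR=160/549, mL=-23440/231129, mR=160/421
sensor matrix S = [[16/53, 80/221], [160/421, 160/549]]; det S = -134256640/2707213977
solve [mL_A; mL_B] = S·[w00; w01] and [mR_A; mR_B] = S·[w10; w11]:
  w00 = 1/2, w01 = -1, w10 = 1, w11 = 0

1/2 -1 1 0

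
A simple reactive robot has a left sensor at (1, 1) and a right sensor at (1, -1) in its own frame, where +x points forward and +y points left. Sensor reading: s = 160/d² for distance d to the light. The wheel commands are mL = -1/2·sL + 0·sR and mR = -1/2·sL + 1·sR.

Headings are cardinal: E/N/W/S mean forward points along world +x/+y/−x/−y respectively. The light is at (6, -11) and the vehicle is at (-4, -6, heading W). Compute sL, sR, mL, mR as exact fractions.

160/137 160/157 -80/137 9360/21509

left sensor world pos  = (-5, -7); dL² = 137
right sensor world pos = (-5, -5); dR² = 157
sL = 160/137 = 160/137
sR = 160/157 = 160/157
mL = -1/2·sL + 0·sR = -80/137
mR = -1/2·sL + 1·sR = 9360/21509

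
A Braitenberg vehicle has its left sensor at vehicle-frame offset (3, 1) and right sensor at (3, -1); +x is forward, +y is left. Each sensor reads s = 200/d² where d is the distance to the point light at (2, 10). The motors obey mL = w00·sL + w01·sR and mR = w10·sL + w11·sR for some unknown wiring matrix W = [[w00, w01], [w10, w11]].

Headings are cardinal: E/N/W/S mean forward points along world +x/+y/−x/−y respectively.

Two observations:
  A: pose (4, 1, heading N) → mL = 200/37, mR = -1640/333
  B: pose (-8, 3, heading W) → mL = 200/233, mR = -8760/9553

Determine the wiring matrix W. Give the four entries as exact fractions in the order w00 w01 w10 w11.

obs A: pose=(4,1,N) → sL=200/37, sR=40/9, mL=200/37, mR=-1640/333
obs B: pose=(-8,3,W) → sL=200/233, sR=40/41, mL=200/233, mR=-8760/9553
sensor matrix S = [[200/37, 40/9], [200/233, 40/41]]; det S = 4640000/3181149
solve [mL_A; mL_B] = S·[w00; w01] and [mR_A; mR_B] = S·[w10; w11]:
  w00 = 1, w01 = 0, w10 = -1/2, w11 = -1/2

1 0 -1/2 -1/2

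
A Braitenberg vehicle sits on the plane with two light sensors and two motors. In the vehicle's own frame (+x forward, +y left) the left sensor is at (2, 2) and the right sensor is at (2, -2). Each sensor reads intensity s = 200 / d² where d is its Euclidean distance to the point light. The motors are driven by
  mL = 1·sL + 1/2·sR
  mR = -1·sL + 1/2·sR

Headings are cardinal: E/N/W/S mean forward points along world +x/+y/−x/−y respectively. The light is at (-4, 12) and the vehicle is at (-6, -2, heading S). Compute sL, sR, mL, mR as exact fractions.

25/32 25/34 625/544 -225/544

left sensor world pos  = (-4, -4); dL² = 256
right sensor world pos = (-8, -4); dR² = 272
sL = 200/256 = 25/32
sR = 200/272 = 25/34
mL = 1·sL + 1/2·sR = 625/544
mR = -1·sL + 1/2·sR = -225/544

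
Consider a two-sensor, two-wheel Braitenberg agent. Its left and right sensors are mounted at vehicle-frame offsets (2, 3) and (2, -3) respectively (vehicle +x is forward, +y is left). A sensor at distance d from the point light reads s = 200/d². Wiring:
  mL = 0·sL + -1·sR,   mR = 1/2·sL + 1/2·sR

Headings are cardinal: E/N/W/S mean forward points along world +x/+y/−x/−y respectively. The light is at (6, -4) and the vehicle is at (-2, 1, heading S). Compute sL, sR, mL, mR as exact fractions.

100/17 20/13 -20/13 820/221

left sensor world pos  = (1, -1); dL² = 34
right sensor world pos = (-5, -1); dR² = 130
sL = 200/34 = 100/17
sR = 200/130 = 20/13
mL = 0·sL + -1·sR = -20/13
mR = 1/2·sL + 1/2·sR = 820/221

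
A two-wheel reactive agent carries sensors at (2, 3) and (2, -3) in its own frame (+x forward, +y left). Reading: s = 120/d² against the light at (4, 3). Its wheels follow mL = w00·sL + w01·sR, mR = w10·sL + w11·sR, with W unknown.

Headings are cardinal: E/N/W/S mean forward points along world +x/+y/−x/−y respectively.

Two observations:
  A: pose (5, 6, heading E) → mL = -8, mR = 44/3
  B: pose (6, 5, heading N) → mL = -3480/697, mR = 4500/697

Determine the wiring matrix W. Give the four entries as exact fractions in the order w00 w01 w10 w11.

obs A: pose=(5,6,E) → sL=8/3, sR=40/3, mL=-8, mR=44/3
obs B: pose=(6,5,N) → sL=120/17, sR=120/41, mL=-3480/697, mR=4500/697
sensor matrix S = [[8/3, 40/3], [120/17, 120/41]]; det S = -60160/697
solve [mL_A; mL_B] = S·[w00; w01] and [mR_A; mR_B] = S·[w10; w11]:
  w00 = -1/2, w01 = -1/2, w10 = 1/2, w11 = 1

-1/2 -1/2 1/2 1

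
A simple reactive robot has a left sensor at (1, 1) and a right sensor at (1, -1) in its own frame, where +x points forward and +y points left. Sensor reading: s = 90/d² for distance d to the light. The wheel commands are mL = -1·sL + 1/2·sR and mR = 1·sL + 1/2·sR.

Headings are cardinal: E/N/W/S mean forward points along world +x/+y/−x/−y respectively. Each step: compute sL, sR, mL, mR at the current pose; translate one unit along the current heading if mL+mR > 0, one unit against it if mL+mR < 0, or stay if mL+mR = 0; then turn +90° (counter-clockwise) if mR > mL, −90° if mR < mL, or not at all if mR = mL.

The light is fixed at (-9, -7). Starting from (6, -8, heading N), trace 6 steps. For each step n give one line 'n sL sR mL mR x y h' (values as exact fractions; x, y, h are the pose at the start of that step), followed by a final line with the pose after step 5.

n=0: pose=(6,-8,N); sL=45/98, sR=45/128; mL=-3555/12544, mR=7965/12544; mL+mR=45/128 → advance +1; mR−mL=45/49 → turn +1·90°
n=1: pose=(6,-7,W); sL=90/197, sR=90/197; mL=-45/197, mR=135/197; mL+mR=90/197 → advance +1; mR−mL=180/197 → turn +1·90°
n=2: pose=(5,-7,S); sL=45/113, sR=9/17; mL=-513/3842, mR=2547/3842; mL+mR=9/17 → advance +1; mR−mL=90/113 → turn +1·90°
n=3: pose=(5,-8,E); sL=2/5, sR=90/229; mL=-233/1145, mR=683/1145; mL+mR=90/229 → advance +1; mR−mL=4/5 → turn +1·90°
n=4: pose=(6,-8,N); sL=45/98, sR=45/128; mL=-3555/12544, mR=7965/12544; mL+mR=45/128 → advance +1; mR−mL=45/49 → turn +1·90°
n=5: pose=(6,-7,W); sL=90/197, sR=90/197; mL=-45/197, mR=135/197; mL+mR=90/197 → advance +1; mR−mL=180/197 → turn +1·90°

0 45/98 45/128 -3555/12544 7965/12544 6 -8 N
1 90/197 90/197 -45/197 135/197 6 -7 W
2 45/113 9/17 -513/3842 2547/3842 5 -7 S
3 2/5 90/229 -233/1145 683/1145 5 -8 E
4 45/98 45/128 -3555/12544 7965/12544 6 -8 N
5 90/197 90/197 -45/197 135/197 6 -7 W
final 5 -7 S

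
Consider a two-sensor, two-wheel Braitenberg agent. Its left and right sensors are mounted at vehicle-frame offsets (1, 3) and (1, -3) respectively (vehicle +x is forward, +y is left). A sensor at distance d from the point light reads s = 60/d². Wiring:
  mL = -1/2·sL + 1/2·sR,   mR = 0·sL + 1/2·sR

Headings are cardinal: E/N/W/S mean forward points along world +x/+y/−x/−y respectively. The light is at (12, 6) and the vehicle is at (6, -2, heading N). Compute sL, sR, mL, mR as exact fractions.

6/13 30/29 108/377 15/29

left sensor world pos  = (3, -1); dL² = 130
right sensor world pos = (9, -1); dR² = 58
sL = 60/130 = 6/13
sR = 60/58 = 30/29
mL = -1/2·sL + 1/2·sR = 108/377
mR = 0·sL + 1/2·sR = 15/29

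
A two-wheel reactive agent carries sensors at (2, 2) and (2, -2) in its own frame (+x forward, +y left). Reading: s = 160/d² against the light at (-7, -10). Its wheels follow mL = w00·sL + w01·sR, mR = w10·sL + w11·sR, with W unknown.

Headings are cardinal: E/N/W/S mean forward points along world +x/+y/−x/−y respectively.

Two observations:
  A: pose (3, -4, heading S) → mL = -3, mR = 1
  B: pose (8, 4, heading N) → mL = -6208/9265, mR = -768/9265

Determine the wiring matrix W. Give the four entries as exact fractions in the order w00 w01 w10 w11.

obs A: pose=(3,-4,S) → sL=1, sR=2, mL=-3, mR=1
obs B: pose=(8,4,N) → sL=32/85, sR=32/109, mL=-6208/9265, mR=-768/9265
sensor matrix S = [[1, 2], [32/85, 32/109]]; det S = -4256/9265
solve [mL_A; mL_B] = S·[w00; w01] and [mR_A; mR_B] = S·[w10; w11]:
  w00 = -1, w01 = -1, w10 = -1, w11 = 1

-1 -1 -1 1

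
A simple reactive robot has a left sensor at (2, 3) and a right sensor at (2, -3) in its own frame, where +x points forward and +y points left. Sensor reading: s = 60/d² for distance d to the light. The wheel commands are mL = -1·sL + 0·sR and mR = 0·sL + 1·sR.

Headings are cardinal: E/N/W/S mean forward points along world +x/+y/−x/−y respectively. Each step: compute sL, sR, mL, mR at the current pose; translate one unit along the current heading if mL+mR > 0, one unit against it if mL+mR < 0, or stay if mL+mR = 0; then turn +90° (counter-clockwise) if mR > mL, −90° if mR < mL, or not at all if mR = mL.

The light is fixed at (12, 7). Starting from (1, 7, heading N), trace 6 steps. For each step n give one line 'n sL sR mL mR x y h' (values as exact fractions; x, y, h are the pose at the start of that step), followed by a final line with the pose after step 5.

0 3/10 15/17 -3/10 15/17 1 7 N
1 60/173 12/37 -60/173 12/37 1 8 W
2 6/5 6/17 -6/5 6/17 2 8 S
3 60/89 12/13 -60/89 12/13 2 9 E
4 3/8 15/13 -3/8 15/13 3 9 N
5 60/121 60/157 -60/121 60/157 3 10 W
final 4 10 S

n=0: pose=(1,7,N); sL=3/10, sR=15/17; mL=-3/10, mR=15/17; mL+mR=99/170 → advance +1; mR−mL=201/170 → turn +1·90°
n=1: pose=(1,8,W); sL=60/173, sR=12/37; mL=-60/173, mR=12/37; mL+mR=-144/6401 → advance -1; mR−mL=4296/6401 → turn +1·90°
n=2: pose=(2,8,S); sL=6/5, sR=6/17; mL=-6/5, mR=6/17; mL+mR=-72/85 → advance -1; mR−mL=132/85 → turn +1·90°
n=3: pose=(2,9,E); sL=60/89, sR=12/13; mL=-60/89, mR=12/13; mL+mR=288/1157 → advance +1; mR−mL=1848/1157 → turn +1·90°
n=4: pose=(3,9,N); sL=3/8, sR=15/13; mL=-3/8, mR=15/13; mL+mR=81/104 → advance +1; mR−mL=159/104 → turn +1·90°
n=5: pose=(3,10,W); sL=60/121, sR=60/157; mL=-60/121, mR=60/157; mL+mR=-2160/18997 → advance -1; mR−mL=16680/18997 → turn +1·90°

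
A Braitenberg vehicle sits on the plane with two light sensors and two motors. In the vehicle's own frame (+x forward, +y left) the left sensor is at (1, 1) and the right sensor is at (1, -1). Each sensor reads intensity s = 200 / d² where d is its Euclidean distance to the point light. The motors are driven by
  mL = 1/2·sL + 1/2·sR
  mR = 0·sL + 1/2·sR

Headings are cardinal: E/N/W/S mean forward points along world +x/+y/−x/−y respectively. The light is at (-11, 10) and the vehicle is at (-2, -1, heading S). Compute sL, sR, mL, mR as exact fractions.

left sensor world pos  = (-1, -2); dL² = 244
right sensor world pos = (-3, -2); dR² = 208
sL = 200/244 = 50/61
sR = 200/208 = 25/26
mL = 1/2·sL + 1/2·sR = 2825/3172
mR = 0·sL + 1/2·sR = 25/52

50/61 25/26 2825/3172 25/52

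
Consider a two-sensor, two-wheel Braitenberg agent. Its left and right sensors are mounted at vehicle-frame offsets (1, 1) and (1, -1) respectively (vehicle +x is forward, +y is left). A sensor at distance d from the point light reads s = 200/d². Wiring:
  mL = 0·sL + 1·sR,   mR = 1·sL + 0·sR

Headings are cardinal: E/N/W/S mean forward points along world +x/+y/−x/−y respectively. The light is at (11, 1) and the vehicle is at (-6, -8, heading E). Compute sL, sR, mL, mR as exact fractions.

5/8 50/89 50/89 5/8

left sensor world pos  = (-5, -7); dL² = 320
right sensor world pos = (-5, -9); dR² = 356
sL = 200/320 = 5/8
sR = 200/356 = 50/89
mL = 0·sL + 1·sR = 50/89
mR = 1·sL + 0·sR = 5/8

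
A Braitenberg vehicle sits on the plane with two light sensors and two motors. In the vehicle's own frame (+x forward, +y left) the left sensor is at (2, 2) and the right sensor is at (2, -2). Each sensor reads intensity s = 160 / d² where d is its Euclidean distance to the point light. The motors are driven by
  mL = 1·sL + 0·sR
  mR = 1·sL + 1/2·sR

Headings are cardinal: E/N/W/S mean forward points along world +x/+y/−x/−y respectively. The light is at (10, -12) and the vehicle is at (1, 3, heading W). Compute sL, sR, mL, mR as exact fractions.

left sensor world pos  = (-1, 1); dL² = 290
right sensor world pos = (-1, 5); dR² = 410
sL = 160/290 = 16/29
sR = 160/410 = 16/41
mL = 1·sL + 0·sR = 16/29
mR = 1·sL + 1/2·sR = 888/1189

16/29 16/41 16/29 888/1189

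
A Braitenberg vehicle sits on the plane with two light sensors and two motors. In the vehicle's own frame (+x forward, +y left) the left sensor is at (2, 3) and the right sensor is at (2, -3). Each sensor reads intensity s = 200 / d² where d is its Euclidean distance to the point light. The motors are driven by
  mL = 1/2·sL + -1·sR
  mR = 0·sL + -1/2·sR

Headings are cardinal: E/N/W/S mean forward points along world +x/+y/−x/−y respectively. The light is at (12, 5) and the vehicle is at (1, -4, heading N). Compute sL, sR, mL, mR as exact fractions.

40/49 200/113 -7540/5537 -100/113

left sensor world pos  = (-2, -2); dL² = 245
right sensor world pos = (4, -2); dR² = 113
sL = 200/245 = 40/49
sR = 200/113 = 200/113
mL = 1/2·sL + -1·sR = -7540/5537
mR = 0·sL + -1/2·sR = -100/113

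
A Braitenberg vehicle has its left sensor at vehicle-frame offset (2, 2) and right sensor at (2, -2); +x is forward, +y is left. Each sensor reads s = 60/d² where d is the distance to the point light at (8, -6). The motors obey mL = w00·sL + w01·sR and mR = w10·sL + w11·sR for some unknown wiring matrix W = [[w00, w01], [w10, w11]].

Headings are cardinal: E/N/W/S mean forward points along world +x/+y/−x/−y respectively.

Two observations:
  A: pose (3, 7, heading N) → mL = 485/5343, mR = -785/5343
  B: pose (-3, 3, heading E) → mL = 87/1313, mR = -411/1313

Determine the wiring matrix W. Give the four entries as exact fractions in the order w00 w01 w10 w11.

obs A: pose=(3,7,N) → sL=30/137, sR=10/39, mL=485/5343, mR=-785/5343
obs B: pose=(-3,3,E) → sL=30/101, sR=6/13, mL=87/1313, mR=-411/1313
sensor matrix S = [[30/137, 10/39], [30/101, 6/13]]; det S = 4480/179881
solve [mL_A; mL_B] = S·[w00; w01] and [mR_A; mR_B] = S·[w10; w11]:
  w00 = 1, w01 = -1/2, w10 = 1/2, w11 = -1

1 -1/2 1/2 -1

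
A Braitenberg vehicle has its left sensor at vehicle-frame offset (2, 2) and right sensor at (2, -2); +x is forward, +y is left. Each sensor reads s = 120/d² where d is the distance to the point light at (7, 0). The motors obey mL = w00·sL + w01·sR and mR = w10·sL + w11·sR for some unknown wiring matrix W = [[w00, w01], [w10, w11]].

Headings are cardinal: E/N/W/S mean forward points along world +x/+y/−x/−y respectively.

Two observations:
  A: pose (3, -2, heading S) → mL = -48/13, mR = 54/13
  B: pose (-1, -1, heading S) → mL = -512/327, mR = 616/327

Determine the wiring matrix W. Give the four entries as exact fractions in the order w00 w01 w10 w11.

-1 1 1/2 1/2

obs A: pose=(3,-2,S) → sL=6, sR=30/13, mL=-48/13, mR=54/13
obs B: pose=(-1,-1,S) → sL=8/3, sR=120/109, mL=-512/327, mR=616/327
sensor matrix S = [[6, 30/13], [8/3, 120/109]]; det S = 640/1417
solve [mL_A; mL_B] = S·[w00; w01] and [mR_A; mR_B] = S·[w10; w11]:
  w00 = -1, w01 = 1, w10 = 1/2, w11 = 1/2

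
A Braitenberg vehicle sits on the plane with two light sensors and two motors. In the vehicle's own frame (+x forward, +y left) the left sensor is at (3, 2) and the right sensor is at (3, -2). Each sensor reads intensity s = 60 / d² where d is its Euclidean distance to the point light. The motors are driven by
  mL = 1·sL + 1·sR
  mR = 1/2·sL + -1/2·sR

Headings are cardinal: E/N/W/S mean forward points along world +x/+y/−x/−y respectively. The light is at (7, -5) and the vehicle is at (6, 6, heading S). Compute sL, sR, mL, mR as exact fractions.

left sensor world pos  = (8, 3); dL² = 65
right sensor world pos = (4, 3); dR² = 73
sL = 60/65 = 12/13
sR = 60/73 = 60/73
mL = 1·sL + 1·sR = 1656/949
mR = 1/2·sL + -1/2·sR = 48/949

12/13 60/73 1656/949 48/949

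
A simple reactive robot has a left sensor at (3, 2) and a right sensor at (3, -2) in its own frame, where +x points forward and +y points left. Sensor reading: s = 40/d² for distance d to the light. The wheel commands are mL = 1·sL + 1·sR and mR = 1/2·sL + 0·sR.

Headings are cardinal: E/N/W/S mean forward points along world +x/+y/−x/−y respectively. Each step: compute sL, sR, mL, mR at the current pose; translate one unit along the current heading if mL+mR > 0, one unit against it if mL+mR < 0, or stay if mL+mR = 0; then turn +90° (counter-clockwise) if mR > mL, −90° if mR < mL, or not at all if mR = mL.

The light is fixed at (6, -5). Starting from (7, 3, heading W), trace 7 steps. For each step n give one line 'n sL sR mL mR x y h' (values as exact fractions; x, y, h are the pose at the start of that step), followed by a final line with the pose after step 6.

0 1 5/13 18/13 1/2 7 3 W
1 8/25 8/25 16/25 4/25 6 3 N
2 4/13 20/29 376/377 2/13 6 4 E
3 8/9 40/37 656/333 4/9 7 4 S
4 1 5/13 18/13 1/2 7 3 W
5 8/25 8/25 16/25 4/25 6 3 N
6 4/13 20/29 376/377 2/13 6 4 E
final 7 4 S

n=0: pose=(7,3,W); sL=1, sR=5/13; mL=18/13, mR=1/2; mL+mR=49/26 → advance +1; mR−mL=-23/26 → turn -1·90°
n=1: pose=(6,3,N); sL=8/25, sR=8/25; mL=16/25, mR=4/25; mL+mR=4/5 → advance +1; mR−mL=-12/25 → turn -1·90°
n=2: pose=(6,4,E); sL=4/13, sR=20/29; mL=376/377, mR=2/13; mL+mR=434/377 → advance +1; mR−mL=-318/377 → turn -1·90°
n=3: pose=(7,4,S); sL=8/9, sR=40/37; mL=656/333, mR=4/9; mL+mR=268/111 → advance +1; mR−mL=-508/333 → turn -1·90°
n=4: pose=(7,3,W); sL=1, sR=5/13; mL=18/13, mR=1/2; mL+mR=49/26 → advance +1; mR−mL=-23/26 → turn -1·90°
n=5: pose=(6,3,N); sL=8/25, sR=8/25; mL=16/25, mR=4/25; mL+mR=4/5 → advance +1; mR−mL=-12/25 → turn -1·90°
n=6: pose=(6,4,E); sL=4/13, sR=20/29; mL=376/377, mR=2/13; mL+mR=434/377 → advance +1; mR−mL=-318/377 → turn -1·90°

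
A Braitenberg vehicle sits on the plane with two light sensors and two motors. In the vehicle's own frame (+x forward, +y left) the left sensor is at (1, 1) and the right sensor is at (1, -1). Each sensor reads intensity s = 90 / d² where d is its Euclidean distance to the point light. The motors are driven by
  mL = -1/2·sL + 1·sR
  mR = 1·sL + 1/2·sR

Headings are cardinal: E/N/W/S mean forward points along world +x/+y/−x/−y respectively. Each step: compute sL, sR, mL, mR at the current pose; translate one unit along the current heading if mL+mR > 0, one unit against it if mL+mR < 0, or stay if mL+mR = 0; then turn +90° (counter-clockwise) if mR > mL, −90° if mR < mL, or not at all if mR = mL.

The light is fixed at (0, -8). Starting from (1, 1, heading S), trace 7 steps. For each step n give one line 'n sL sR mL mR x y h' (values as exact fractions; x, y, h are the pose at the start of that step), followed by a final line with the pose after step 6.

n=0: pose=(1,1,S); sL=45/34, sR=45/32; mL=405/544, mR=2205/1088; mL+mR=3015/1088 → advance +1; mR−mL=1395/1088 → turn +1·90°
n=1: pose=(1,0,E); sL=18/17, sR=90/53; mL=1053/901, mR=1719/901; mL+mR=2772/901 → advance +1; mR−mL=666/901 → turn +1·90°
n=2: pose=(2,0,N); sL=45/41, sR=1; mL=37/82, mR=131/82; mL+mR=84/41 → advance +1; mR−mL=47/41 → turn +1·90°
n=3: pose=(2,1,W); sL=18/13, sR=90/101; mL=261/1313, mR=2403/1313; mL+mR=2664/1313 → advance +1; mR−mL=2142/1313 → turn +1·90°
n=4: pose=(1,1,S); sL=45/34, sR=45/32; mL=405/544, mR=2205/1088; mL+mR=3015/1088 → advance +1; mR−mL=1395/1088 → turn +1·90°
n=5: pose=(1,0,E); sL=18/17, sR=90/53; mL=1053/901, mR=1719/901; mL+mR=2772/901 → advance +1; mR−mL=666/901 → turn +1·90°
n=6: pose=(2,0,N); sL=45/41, sR=1; mL=37/82, mR=131/82; mL+mR=84/41 → advance +1; mR−mL=47/41 → turn +1·90°

0 45/34 45/32 405/544 2205/1088 1 1 S
1 18/17 90/53 1053/901 1719/901 1 0 E
2 45/41 1 37/82 131/82 2 0 N
3 18/13 90/101 261/1313 2403/1313 2 1 W
4 45/34 45/32 405/544 2205/1088 1 1 S
5 18/17 90/53 1053/901 1719/901 1 0 E
6 45/41 1 37/82 131/82 2 0 N
final 2 1 W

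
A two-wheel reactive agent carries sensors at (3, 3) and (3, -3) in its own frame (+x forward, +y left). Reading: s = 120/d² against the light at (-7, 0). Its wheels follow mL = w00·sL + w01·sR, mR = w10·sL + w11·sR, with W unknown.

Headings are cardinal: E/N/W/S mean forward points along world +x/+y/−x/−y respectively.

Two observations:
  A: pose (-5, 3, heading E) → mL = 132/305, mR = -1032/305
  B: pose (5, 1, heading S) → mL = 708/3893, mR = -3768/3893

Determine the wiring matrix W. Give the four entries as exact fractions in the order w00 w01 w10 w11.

obs A: pose=(-5,3,E) → sL=120/61, sR=24/5, mL=132/305, mR=-1032/305
obs B: pose=(5,1,S) → sL=120/229, sR=24/17, mL=708/3893, mR=-3768/3893
sensor matrix S = [[120/61, 24/5], [120/229, 24/17]]; det S = 62208/237473
solve [mL_A; mL_B] = S·[w00; w01] and [mR_A; mR_B] = S·[w10; w11]:
  w00 = -1, w01 = 1/2, w10 = -1/2, w11 = -1/2

-1 1/2 -1/2 -1/2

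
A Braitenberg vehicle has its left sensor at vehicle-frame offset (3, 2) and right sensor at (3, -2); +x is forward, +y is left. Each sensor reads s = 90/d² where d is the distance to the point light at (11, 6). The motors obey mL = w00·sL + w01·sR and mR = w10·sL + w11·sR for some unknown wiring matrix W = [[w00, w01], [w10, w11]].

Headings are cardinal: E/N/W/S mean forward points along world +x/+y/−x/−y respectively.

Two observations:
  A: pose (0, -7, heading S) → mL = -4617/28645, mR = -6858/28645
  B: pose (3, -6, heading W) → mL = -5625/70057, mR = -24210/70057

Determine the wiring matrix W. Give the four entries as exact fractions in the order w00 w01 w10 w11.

-1 1/2 -1/2 -1/2

obs A: pose=(0,-7,S) → sL=90/337, sR=18/85, mL=-4617/28645, mR=-6858/28645
obs B: pose=(3,-6,W) → sL=90/317, sR=90/221, mL=-5625/70057, mR=-24210/70057
sensor matrix S = [[90/337, 18/85], [90/317, 90/221]]; det S = 1148256/23609209
solve [mL_A; mL_B] = S·[w00; w01] and [mR_A; mR_B] = S·[w10; w11]:
  w00 = -1, w01 = 1/2, w10 = -1/2, w11 = -1/2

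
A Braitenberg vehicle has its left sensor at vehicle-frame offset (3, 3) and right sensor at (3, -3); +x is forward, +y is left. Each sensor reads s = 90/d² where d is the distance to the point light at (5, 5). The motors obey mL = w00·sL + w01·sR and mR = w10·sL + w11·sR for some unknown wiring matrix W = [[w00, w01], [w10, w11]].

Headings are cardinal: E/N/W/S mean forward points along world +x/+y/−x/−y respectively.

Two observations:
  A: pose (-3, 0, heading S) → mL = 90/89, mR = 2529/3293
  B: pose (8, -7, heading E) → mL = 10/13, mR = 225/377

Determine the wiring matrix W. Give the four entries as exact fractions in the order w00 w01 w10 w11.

obs A: pose=(-3,0,S) → sL=90/89, sR=18/37, mL=90/89, mR=2529/3293
obs B: pose=(8,-7,E) → sL=10/13, sR=10/29, mL=10/13, mR=225/377
sensor matrix S = [[90/89, 18/37], [10/13, 10/29]]; det S = -31680/1241461
solve [mL_A; mL_B] = S·[w00; w01] and [mR_A; mR_B] = S·[w10; w11]:
  w00 = 1, w01 = 0, w10 = 1, w11 = -1/2

1 0 1 -1/2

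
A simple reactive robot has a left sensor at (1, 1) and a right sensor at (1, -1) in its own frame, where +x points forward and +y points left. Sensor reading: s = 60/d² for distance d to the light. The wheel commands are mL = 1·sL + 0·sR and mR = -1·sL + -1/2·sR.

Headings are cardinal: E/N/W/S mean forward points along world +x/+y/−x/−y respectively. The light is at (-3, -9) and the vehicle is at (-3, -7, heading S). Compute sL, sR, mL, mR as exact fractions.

30 30 30 -45

left sensor world pos  = (-2, -8); dL² = 2
right sensor world pos = (-4, -8); dR² = 2
sL = 60/2 = 30
sR = 60/2 = 30
mL = 1·sL + 0·sR = 30
mR = -1·sL + -1/2·sR = -45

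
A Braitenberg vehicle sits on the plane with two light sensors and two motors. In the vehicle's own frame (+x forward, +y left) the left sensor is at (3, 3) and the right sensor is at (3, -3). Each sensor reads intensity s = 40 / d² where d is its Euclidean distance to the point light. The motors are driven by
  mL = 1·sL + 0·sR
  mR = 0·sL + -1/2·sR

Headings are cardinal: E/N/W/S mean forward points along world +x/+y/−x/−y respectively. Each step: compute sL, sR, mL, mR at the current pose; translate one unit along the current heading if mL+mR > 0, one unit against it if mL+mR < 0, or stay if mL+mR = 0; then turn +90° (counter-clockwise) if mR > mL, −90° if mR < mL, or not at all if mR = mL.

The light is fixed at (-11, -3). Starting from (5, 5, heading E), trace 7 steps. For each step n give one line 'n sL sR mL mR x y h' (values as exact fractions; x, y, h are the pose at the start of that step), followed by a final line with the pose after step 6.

0 20/241 20/193 20/241 -10/193 5 5 E
1 8/85 40/221 8/85 -20/221 6 5 S
2 10/53 5/37 10/53 -5/74 6 4 W
3 40/269 40/461 40/269 -20/461 5 4 N
4 20/241 20/193 20/241 -10/193 5 5 E
5 8/85 40/221 8/85 -20/221 6 5 S
6 10/53 5/37 10/53 -5/74 6 4 W
final 5 4 N

n=0: pose=(5,5,E); sL=20/241, sR=20/193; mL=20/241, mR=-10/193; mL+mR=1450/46513 → advance +1; mR−mL=-6270/46513 → turn -1·90°
n=1: pose=(6,5,S); sL=8/85, sR=40/221; mL=8/85, mR=-20/221; mL+mR=4/1105 → advance +1; mR−mL=-12/65 → turn -1·90°
n=2: pose=(6,4,W); sL=10/53, sR=5/37; mL=10/53, mR=-5/74; mL+mR=475/3922 → advance +1; mR−mL=-1005/3922 → turn -1·90°
n=3: pose=(5,4,N); sL=40/269, sR=40/461; mL=40/269, mR=-20/461; mL+mR=13060/124009 → advance +1; mR−mL=-23820/124009 → turn -1·90°
n=4: pose=(5,5,E); sL=20/241, sR=20/193; mL=20/241, mR=-10/193; mL+mR=1450/46513 → advance +1; mR−mL=-6270/46513 → turn -1·90°
n=5: pose=(6,5,S); sL=8/85, sR=40/221; mL=8/85, mR=-20/221; mL+mR=4/1105 → advance +1; mR−mL=-12/65 → turn -1·90°
n=6: pose=(6,4,W); sL=10/53, sR=5/37; mL=10/53, mR=-5/74; mL+mR=475/3922 → advance +1; mR−mL=-1005/3922 → turn -1·90°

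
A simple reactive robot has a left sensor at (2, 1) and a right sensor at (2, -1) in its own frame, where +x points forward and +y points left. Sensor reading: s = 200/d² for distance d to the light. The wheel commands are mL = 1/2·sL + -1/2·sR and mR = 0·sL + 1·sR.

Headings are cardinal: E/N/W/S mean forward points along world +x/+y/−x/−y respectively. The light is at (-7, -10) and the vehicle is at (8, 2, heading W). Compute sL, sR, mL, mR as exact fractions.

left sensor world pos  = (6, 1); dL² = 290
right sensor world pos = (6, 3); dR² = 338
sL = 200/290 = 20/29
sR = 200/338 = 100/169
mL = 1/2·sL + -1/2·sR = 240/4901
mR = 0·sL + 1·sR = 100/169

20/29 100/169 240/4901 100/169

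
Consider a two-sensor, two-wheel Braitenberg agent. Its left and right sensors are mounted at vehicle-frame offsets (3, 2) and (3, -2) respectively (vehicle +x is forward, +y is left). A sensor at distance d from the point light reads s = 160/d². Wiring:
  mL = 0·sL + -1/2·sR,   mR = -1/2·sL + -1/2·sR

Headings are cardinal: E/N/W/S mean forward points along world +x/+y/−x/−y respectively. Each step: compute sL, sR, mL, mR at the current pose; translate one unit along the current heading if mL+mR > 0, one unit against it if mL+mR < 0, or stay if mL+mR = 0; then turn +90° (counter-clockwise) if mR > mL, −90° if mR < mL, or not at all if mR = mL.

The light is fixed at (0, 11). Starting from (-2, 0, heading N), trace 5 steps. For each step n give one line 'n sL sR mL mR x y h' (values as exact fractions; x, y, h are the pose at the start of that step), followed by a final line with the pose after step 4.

n=0: pose=(-2,0,N); sL=2, sR=5/2; mL=-5/4, mR=-9/4; mL+mR=-7/2 → advance -1; mR−mL=-1 → turn -1·90°
n=1: pose=(-2,-1,E); sL=160/101, sR=160/197; mL=-80/197, mR=-23840/19897; mL+mR=-31920/19897 → advance -1; mR−mL=-80/101 → turn -1·90°
n=2: pose=(-3,-1,S); sL=80/113, sR=16/25; mL=-8/25, mR=-1904/2825; mL+mR=-2808/2825 → advance -1; mR−mL=-40/113 → turn -1·90°
n=3: pose=(-3,0,W); sL=32/41, sR=160/117; mL=-80/117, mR=-5152/4797; mL+mR=-8432/4797 → advance -1; mR−mL=-16/41 → turn -1·90°
n=4: pose=(-2,0,N); sL=2, sR=5/2; mL=-5/4, mR=-9/4; mL+mR=-7/2 → advance -1; mR−mL=-1 → turn -1·90°

0 2 5/2 -5/4 -9/4 -2 0 N
1 160/101 160/197 -80/197 -23840/19897 -2 -1 E
2 80/113 16/25 -8/25 -1904/2825 -3 -1 S
3 32/41 160/117 -80/117 -5152/4797 -3 0 W
4 2 5/2 -5/4 -9/4 -2 0 N
final -2 -1 E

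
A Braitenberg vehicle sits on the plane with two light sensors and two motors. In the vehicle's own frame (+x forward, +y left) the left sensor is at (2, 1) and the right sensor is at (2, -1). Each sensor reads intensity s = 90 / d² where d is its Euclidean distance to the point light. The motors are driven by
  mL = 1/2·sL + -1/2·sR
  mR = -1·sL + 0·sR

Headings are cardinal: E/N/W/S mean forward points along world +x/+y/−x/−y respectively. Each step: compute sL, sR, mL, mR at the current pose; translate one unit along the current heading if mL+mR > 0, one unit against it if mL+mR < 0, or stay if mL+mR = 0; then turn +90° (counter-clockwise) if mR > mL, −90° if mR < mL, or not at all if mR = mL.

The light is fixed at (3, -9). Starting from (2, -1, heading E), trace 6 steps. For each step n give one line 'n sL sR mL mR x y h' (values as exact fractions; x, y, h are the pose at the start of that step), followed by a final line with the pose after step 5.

n=0: pose=(2,-1,E); sL=45/41, sR=9/5; mL=-72/205, mR=-45/41; mL+mR=-297/205 → advance -1; mR−mL=-153/205 → turn -1·90°
n=1: pose=(1,-1,S); sL=90/37, sR=2; mL=8/37, mR=-90/37; mL+mR=-82/37 → advance -1; mR−mL=-98/37 → turn -1·90°
n=2: pose=(1,0,W); sL=9/8, sR=45/58; mL=81/464, mR=-9/8; mL+mR=-441/464 → advance -1; mR−mL=-603/464 → turn -1·90°
n=3: pose=(2,0,N); sL=18/25, sR=90/121; mL=-36/3025, mR=-18/25; mL+mR=-2214/3025 → advance -1; mR−mL=-2142/3025 → turn -1·90°
n=4: pose=(2,-1,E); sL=45/41, sR=9/5; mL=-72/205, mR=-45/41; mL+mR=-297/205 → advance -1; mR−mL=-153/205 → turn -1·90°
n=5: pose=(1,-1,S); sL=90/37, sR=2; mL=8/37, mR=-90/37; mL+mR=-82/37 → advance -1; mR−mL=-98/37 → turn -1·90°

0 45/41 9/5 -72/205 -45/41 2 -1 E
1 90/37 2 8/37 -90/37 1 -1 S
2 9/8 45/58 81/464 -9/8 1 0 W
3 18/25 90/121 -36/3025 -18/25 2 0 N
4 45/41 9/5 -72/205 -45/41 2 -1 E
5 90/37 2 8/37 -90/37 1 -1 S
final 1 0 W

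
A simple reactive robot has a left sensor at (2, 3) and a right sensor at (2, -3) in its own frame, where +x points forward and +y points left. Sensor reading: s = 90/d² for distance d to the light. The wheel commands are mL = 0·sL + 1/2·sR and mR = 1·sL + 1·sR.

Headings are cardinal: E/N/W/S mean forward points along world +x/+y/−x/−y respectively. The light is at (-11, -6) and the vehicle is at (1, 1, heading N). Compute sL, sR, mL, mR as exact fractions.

5/9 5/17 5/34 130/153

left sensor world pos  = (-2, 3); dL² = 162
right sensor world pos = (4, 3); dR² = 306
sL = 90/162 = 5/9
sR = 90/306 = 5/17
mL = 0·sL + 1/2·sR = 5/34
mR = 1·sL + 1·sR = 130/153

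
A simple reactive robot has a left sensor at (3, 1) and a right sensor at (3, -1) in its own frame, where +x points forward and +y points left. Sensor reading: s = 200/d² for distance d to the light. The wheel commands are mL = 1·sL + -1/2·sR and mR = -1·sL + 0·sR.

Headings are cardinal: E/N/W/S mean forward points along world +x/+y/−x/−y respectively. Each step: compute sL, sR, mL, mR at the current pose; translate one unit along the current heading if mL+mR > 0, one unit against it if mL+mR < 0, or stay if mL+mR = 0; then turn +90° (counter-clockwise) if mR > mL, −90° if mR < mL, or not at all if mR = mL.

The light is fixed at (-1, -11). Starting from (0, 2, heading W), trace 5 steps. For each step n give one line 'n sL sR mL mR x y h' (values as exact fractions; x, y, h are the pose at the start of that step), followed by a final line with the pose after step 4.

0 50/37 1 63/74 -50/37 0 2 W
1 200/257 40/53 5460/13621 -200/257 1 2 N
2 100/97 100/73 2450/7081 -100/97 1 1 E
3 40/17 200/81 1540/1377 -40/17 0 1 S
4 50/37 1 63/74 -50/37 0 2 W
final 1 2 N

n=0: pose=(0,2,W); sL=50/37, sR=1; mL=63/74, mR=-50/37; mL+mR=-1/2 → advance -1; mR−mL=-163/74 → turn -1·90°
n=1: pose=(1,2,N); sL=200/257, sR=40/53; mL=5460/13621, mR=-200/257; mL+mR=-20/53 → advance -1; mR−mL=-16060/13621 → turn -1·90°
n=2: pose=(1,1,E); sL=100/97, sR=100/73; mL=2450/7081, mR=-100/97; mL+mR=-50/73 → advance -1; mR−mL=-9750/7081 → turn -1·90°
n=3: pose=(0,1,S); sL=40/17, sR=200/81; mL=1540/1377, mR=-40/17; mL+mR=-100/81 → advance -1; mR−mL=-4780/1377 → turn -1·90°
n=4: pose=(0,2,W); sL=50/37, sR=1; mL=63/74, mR=-50/37; mL+mR=-1/2 → advance -1; mR−mL=-163/74 → turn -1·90°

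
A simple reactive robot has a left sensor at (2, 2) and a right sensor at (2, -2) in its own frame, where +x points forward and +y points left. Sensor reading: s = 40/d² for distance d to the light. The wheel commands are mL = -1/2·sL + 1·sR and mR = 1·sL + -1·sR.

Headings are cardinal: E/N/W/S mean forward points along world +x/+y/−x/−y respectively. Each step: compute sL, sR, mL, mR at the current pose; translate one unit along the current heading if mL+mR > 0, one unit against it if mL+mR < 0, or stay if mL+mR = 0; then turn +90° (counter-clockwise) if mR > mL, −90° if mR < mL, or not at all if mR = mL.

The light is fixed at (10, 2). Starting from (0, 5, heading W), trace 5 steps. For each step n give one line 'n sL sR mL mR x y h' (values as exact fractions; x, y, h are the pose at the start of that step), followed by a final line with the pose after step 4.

n=0: pose=(0,5,W); sL=8/29, sR=40/169; mL=484/4901, mR=192/4901; mL+mR=4/29 → advance +1; mR−mL=-292/4901 → turn -1·90°
n=1: pose=(-1,5,N); sL=20/97, sR=20/53; mL=1410/5141, mR=-880/5141; mL+mR=10/97 → advance +1; mR−mL=-2290/5141 → turn -1·90°
n=2: pose=(-1,6,E); sL=40/117, sR=8/17; mL=596/1989, mR=-256/1989; mL+mR=20/117 → advance +1; mR−mL=-284/663 → turn -1·90°
n=3: pose=(0,6,S); sL=10/17, sR=10/37; mL=-15/629, mR=200/629; mL+mR=5/17 → advance +1; mR−mL=215/629 → turn +1·90°
n=4: pose=(0,5,E); sL=40/89, sR=8/13; mL=452/1157, mR=-192/1157; mL+mR=20/89 → advance +1; mR−mL=-644/1157 → turn -1·90°

0 8/29 40/169 484/4901 192/4901 0 5 W
1 20/97 20/53 1410/5141 -880/5141 -1 5 N
2 40/117 8/17 596/1989 -256/1989 -1 6 E
3 10/17 10/37 -15/629 200/629 0 6 S
4 40/89 8/13 452/1157 -192/1157 0 5 E
final 1 5 S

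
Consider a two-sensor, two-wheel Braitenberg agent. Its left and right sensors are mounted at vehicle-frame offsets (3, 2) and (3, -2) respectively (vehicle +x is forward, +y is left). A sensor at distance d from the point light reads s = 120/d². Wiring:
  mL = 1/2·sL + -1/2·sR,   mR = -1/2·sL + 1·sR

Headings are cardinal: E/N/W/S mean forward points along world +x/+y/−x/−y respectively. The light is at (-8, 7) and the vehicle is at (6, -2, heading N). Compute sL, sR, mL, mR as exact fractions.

2/3 30/73 28/219 17/219

left sensor world pos  = (4, 1); dL² = 180
right sensor world pos = (8, 1); dR² = 292
sL = 120/180 = 2/3
sR = 120/292 = 30/73
mL = 1/2·sL + -1/2·sR = 28/219
mR = -1/2·sL + 1·sR = 17/219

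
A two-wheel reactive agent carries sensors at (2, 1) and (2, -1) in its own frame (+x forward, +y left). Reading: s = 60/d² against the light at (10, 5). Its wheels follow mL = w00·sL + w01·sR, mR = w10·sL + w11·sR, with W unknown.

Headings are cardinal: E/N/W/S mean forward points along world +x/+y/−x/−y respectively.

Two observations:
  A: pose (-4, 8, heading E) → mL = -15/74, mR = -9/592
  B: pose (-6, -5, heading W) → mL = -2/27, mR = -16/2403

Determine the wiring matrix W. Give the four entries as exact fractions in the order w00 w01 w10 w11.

0 -1/2 1/2 -1/2

obs A: pose=(-4,8,E) → sL=3/8, sR=15/37, mL=-15/74, mR=-9/592
obs B: pose=(-6,-5,W) → sL=12/89, sR=4/27, mL=-2/27, mR=-16/2403
sensor matrix S = [[3/8, 15/37], [12/89, 4/27]]; det S = 53/59274
solve [mL_A; mL_B] = S·[w00; w01] and [mR_A; mR_B] = S·[w10; w11]:
  w00 = 0, w01 = -1/2, w10 = 1/2, w11 = -1/2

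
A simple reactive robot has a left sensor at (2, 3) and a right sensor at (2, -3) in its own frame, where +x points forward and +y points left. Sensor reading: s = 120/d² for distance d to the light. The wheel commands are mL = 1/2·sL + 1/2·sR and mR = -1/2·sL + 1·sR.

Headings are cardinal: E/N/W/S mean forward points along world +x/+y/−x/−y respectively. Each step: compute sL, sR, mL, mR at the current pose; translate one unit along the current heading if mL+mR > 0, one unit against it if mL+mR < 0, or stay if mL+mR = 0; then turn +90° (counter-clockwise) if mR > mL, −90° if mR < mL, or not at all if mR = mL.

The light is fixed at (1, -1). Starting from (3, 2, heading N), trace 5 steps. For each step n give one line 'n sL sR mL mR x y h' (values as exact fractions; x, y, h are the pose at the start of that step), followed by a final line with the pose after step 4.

n=0: pose=(3,2,N); sL=60/13, sR=12/5; mL=228/65, mR=6/65; mL+mR=18/5 → advance +1; mR−mL=-222/65 → turn -1·90°
n=1: pose=(3,3,E); sL=24/13, sR=120/17; mL=984/221, mR=1356/221; mL+mR=180/17 → advance +1; mR−mL=372/221 → turn +1·90°
n=2: pose=(4,3,N); sL=10/3, sR=5/3; mL=5/2, mR=0; mL+mR=5/2 → advance +1; mR−mL=-5/2 → turn -1·90°
n=3: pose=(4,4,E); sL=120/89, sR=120/29; mL=7080/2581, mR=8940/2581; mL+mR=180/29 → advance +1; mR−mL=1860/2581 → turn +1·90°
n=4: pose=(5,4,N); sL=12/5, sR=60/49; mL=444/245, mR=6/245; mL+mR=90/49 → advance +1; mR−mL=-438/245 → turn -1·90°

0 60/13 12/5 228/65 6/65 3 2 N
1 24/13 120/17 984/221 1356/221 3 3 E
2 10/3 5/3 5/2 0 4 3 N
3 120/89 120/29 7080/2581 8940/2581 4 4 E
4 12/5 60/49 444/245 6/245 5 4 N
final 5 5 E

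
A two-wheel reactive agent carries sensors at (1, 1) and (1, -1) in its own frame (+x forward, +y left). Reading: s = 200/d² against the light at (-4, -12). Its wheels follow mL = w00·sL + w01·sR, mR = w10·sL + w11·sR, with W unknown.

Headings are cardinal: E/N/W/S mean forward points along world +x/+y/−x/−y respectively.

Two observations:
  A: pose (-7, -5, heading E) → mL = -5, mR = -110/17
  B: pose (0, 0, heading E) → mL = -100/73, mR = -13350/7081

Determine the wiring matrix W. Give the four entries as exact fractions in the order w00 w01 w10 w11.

obs A: pose=(-7,-5,E) → sL=50/17, sR=5, mL=-5, mR=-110/17
obs B: pose=(0,0,E) → sL=100/97, sR=100/73, mL=-100/73, mR=-13350/7081
sensor matrix S = [[50/17, 5], [100/97, 100/73]]; det S = -135500/120377
solve [mL_A; mL_B] = S·[w00; w01] and [mR_A; mR_B] = S·[w10; w11]:
  w00 = 0, w01 = -1, w10 = -1/2, w11 = -1

0 -1 -1/2 -1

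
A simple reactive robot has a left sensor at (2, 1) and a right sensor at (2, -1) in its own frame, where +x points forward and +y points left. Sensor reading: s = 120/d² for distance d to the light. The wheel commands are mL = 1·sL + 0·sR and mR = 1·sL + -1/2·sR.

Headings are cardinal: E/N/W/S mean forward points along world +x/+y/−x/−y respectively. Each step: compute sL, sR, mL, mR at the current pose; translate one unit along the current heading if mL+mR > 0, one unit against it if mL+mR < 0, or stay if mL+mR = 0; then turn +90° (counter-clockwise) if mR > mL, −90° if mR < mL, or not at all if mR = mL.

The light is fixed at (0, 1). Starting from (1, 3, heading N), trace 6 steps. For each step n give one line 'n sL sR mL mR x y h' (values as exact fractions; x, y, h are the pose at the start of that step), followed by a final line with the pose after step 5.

n=0: pose=(1,3,N); sL=15/2, sR=6; mL=15/2, mR=9/2; mL+mR=12 → advance +1; mR−mL=-3 → turn -1·90°
n=1: pose=(1,4,E); sL=24/5, sR=120/13; mL=24/5, mR=12/65; mL+mR=324/65 → advance +1; mR−mL=-60/13 → turn -1·90°
n=2: pose=(2,4,S); sL=12, sR=60; mL=12, mR=-18; mL+mR=-6 → advance -1; mR−mL=-30 → turn -1·90°
n=3: pose=(2,5,W); sL=40/3, sR=24/5; mL=40/3, mR=164/15; mL+mR=364/15 → advance +1; mR−mL=-12/5 → turn -1·90°
n=4: pose=(1,5,N); sL=10/3, sR=3; mL=10/3, mR=11/6; mL+mR=31/6 → advance +1; mR−mL=-3/2 → turn -1·90°
n=5: pose=(1,6,E); sL=8/3, sR=24/5; mL=8/3, mR=4/15; mL+mR=44/15 → advance +1; mR−mL=-12/5 → turn -1·90°

0 15/2 6 15/2 9/2 1 3 N
1 24/5 120/13 24/5 12/65 1 4 E
2 12 60 12 -18 2 4 S
3 40/3 24/5 40/3 164/15 2 5 W
4 10/3 3 10/3 11/6 1 5 N
5 8/3 24/5 8/3 4/15 1 6 E
final 2 6 S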